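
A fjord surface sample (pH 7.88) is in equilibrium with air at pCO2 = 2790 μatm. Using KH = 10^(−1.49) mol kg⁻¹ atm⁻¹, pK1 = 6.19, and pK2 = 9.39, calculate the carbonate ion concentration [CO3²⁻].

[CO3²⁻] = 0.137 mmol/kg

[CO2*] = KH · pCO2 = 10^(−1.49) × 2790×10^-6 = 9.028×10^-5 mol/kg
α₀ = 1/(1 + K1/[H⁺] + K1K2/[H⁺]²) = 1/(1 + 10^+1.69 + 10^+0.18) = 0.01942
DIC = [CO2*]/α₀ = 9.028×10^-5 / 0.01942 = 4.649 mmol/kg
[CO3²⁻] = α₂·DIC; α₂ = 0.02939, so [CO3²⁻] = 0.02939 × 4.649 = 0.137 mmol/kg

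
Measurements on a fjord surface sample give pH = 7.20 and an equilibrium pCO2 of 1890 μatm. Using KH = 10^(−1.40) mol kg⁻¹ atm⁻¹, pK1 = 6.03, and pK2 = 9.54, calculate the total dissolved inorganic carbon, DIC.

[CO2*] = KH · pCO2 = 10^(−1.40) × 1890×10^-6 = 7.524×10^-5 mol/kg
α₀ = 1/(1 + K1/[H⁺] + K1K2/[H⁺]²) = 1/(1 + 10^+1.17 + 10^-1.17) = 0.06306
DIC = [CO2*]/α₀ = 7.524×10^-5 / 0.06306 = 1.19 mmol/kg

DIC = 1.19 mmol/kg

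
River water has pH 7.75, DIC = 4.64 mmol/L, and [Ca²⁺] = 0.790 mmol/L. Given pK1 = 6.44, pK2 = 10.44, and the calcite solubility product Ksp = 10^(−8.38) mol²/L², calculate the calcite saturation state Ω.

Ω = 1.71

α₂ = 1 / (1 + [H⁺]/K2 + [H⁺]²/(K1K2)) = 1 / (1 + 10^+2.69 + 10^+1.38)
   = 1 / (1 + 489.78 + 23.988) = 1/514.77 = 0.001943
[CO3²⁻] = α₂ × DIC = 0.001943 × 4.64 = 0.009014 mmol/L = 9.014 μmol/L
Ksp = 10^(−8.38) = 4.169×10^-9
Ω = [Ca²⁺][CO3²⁻]/Ksp = (0.790×10^-3)(9.014×10^-6) / 4.169×10^-9 = 1.71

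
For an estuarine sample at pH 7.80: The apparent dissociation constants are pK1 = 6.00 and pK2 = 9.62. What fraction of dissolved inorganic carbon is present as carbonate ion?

α₂ = 0.0147

α₂ = 1 / (1 + [H⁺]/K2 + [H⁺]²/(K1K2)) = 1 / (1 + 10^+1.82 + 10^+0.02)
   = 1 / (1 + 66.069 + 1.0471) = 1/68.116 = 0.01468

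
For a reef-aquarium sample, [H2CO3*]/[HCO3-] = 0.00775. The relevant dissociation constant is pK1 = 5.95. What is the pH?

From K1 = [H⁺][HCO3-]/[H2CO3*]:  pH = pK1 − log₁₀([H2CO3*]/[HCO3-])
log₁₀(0.00775) = -2.111
pH = 5.95 − (-2.111) = 8.06

pH = 8.06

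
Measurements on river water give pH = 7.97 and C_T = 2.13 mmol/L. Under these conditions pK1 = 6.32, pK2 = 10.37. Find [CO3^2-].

[CO3²⁻] = 8.26 μmol/L

α₂ = 1 / (1 + [H⁺]/K2 + [H⁺]²/(K1K2)) = 1 / (1 + 10^+2.40 + 10^+0.75)
   = 1 / (1 + 251.19 + 5.6234) = 1/257.81 = 0.003879
[CO3²⁻] = α₂ × DIC = 0.003879 × 2.13 = 0.00826 mmol/L = 8.26 μmol/L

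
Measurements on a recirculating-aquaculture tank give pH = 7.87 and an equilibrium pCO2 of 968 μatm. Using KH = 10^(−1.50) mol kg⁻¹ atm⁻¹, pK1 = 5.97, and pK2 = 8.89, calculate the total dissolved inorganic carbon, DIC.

[CO2*] = KH · pCO2 = 10^(−1.50) × 968×10^-6 = 3.061×10^-5 mol/kg
α₀ = 1/(1 + K1/[H⁺] + K1K2/[H⁺]²) = 1/(1 + 10^+1.90 + 10^+0.88) = 0.01136
DIC = [CO2*]/α₀ = 3.061×10^-5 / 0.01136 = 2.69 mmol/kg

DIC = 2.69 mmol/kg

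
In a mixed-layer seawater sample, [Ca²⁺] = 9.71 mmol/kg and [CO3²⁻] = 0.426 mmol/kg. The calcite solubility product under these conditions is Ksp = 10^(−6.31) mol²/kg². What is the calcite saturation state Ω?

Ksp = 10^(−6.31) = 4.898×10^-7
Ω = [Ca²⁺][CO3²⁻]/Ksp = (9.71×10^-3)(0.426×10^-3) / 4.898×10^-7 = 8.45

Ω = 8.45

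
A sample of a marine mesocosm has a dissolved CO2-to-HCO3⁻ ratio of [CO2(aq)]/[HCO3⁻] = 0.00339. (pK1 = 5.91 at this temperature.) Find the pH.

From K1 = [H⁺][HCO3⁻]/[CO2(aq)]:  pH = pK1 − log₁₀([CO2(aq)]/[HCO3⁻])
log₁₀(0.00339) = -2.470
pH = 5.91 − (-2.470) = 8.38

pH = 8.38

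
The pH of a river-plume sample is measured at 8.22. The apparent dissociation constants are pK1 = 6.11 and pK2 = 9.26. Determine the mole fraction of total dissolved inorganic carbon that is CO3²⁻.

α₂ = 0.0830

α₂ = 1 / (1 + [H⁺]/K2 + [H⁺]²/(K1K2)) = 1 / (1 + 10^+1.04 + 10^-1.07)
   = 1 / (1 + 10.965 + 0.085114) = 1/12.050 = 0.08299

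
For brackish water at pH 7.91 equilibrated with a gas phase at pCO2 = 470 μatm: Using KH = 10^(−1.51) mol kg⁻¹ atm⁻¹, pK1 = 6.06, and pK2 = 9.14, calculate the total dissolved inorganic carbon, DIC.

DIC = 1.10 mmol/kg

[CO2*] = KH · pCO2 = 10^(−1.51) × 470×10^-6 = 1.452×10^-5 mol/kg
α₀ = 1/(1 + K1/[H⁺] + K1K2/[H⁺]²) = 1/(1 + 10^+1.85 + 10^+0.62) = 0.01316
DIC = [CO2*]/α₀ = 1.452×10^-5 / 0.01316 = 1.10 mmol/kg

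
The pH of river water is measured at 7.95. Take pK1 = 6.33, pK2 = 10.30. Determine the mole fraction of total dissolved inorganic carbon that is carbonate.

α₂ = 1 / (1 + [H⁺]/K2 + [H⁺]²/(K1K2)) = 1 / (1 + 10^+2.35 + 10^+0.73)
   = 1 / (1 + 223.87 + 5.3703) = 1/230.24 = 0.004343

α₂ = 0.00434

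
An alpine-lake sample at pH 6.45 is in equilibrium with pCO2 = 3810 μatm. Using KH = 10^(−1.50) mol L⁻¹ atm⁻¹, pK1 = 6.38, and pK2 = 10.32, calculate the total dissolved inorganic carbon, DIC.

[CO2*] = KH · pCO2 = 10^(−1.50) × 3810×10^-6 = 1.205×10^-4 mol/L
α₀ = 1/(1 + K1/[H⁺] + K1K2/[H⁺]²) = 1/(1 + 10^+0.07 + 10^-3.80) = 0.4598
DIC = [CO2*]/α₀ = 1.205×10^-4 / 0.4598 = 0.262 mmol/L

DIC = 0.262 mmol/L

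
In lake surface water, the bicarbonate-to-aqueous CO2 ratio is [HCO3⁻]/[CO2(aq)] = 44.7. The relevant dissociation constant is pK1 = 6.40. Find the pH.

pH = 8.05

From K1 = [H⁺][HCO3⁻]/[CO2(aq)]:  pH = pK1 + log₁₀([HCO3⁻]/[CO2(aq)])
log₁₀(44.7) = +1.650
pH = 6.40 + (+1.650) = 8.05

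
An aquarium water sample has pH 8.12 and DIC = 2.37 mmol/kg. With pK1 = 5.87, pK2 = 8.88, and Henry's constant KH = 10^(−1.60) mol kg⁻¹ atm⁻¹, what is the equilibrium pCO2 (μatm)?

pCO2 = 450 μatm

α₀ = 1 / (1 + K1/[H⁺] + K1K2/[H⁺]²) = 1 / (1 + 10^+2.25 + 10^+1.49)
   = 1 / (1 + 177.83 + 30.903) = 1/209.73 = 0.004768
[CO2*] = α₀ × DIC = 0.004768 × 2.37 = 0.01130 mmol/kg = 11.30 μmol/kg
pCO2 = [CO2*]/KH = 1.130×10^-5 / 2.512×10^-2 = 450 μatm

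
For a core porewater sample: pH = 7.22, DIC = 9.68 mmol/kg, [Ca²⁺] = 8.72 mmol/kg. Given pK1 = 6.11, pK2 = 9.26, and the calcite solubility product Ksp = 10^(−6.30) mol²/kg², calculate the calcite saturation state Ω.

Ω = 1.41

α₂ = 1 / (1 + [H⁺]/K2 + [H⁺]²/(K1K2)) = 1 / (1 + 10^+2.04 + 10^+0.93)
   = 1 / (1 + 109.65 + 8.5114) = 1/119.16 = 0.008392
[CO3²⁻] = α₂ × DIC = 0.008392 × 9.68 = 0.08124 mmol/kg
Ksp = 10^(−6.30) = 5.012×10^-7
Ω = [Ca²⁺][CO3²⁻]/Ksp = (8.72×10^-3)(8.124×10^-5) / 5.012×10^-7 = 1.41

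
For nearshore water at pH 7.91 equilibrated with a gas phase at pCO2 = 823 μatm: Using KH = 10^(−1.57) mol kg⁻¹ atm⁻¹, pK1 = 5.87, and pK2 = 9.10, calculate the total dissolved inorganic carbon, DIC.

[CO2*] = KH · pCO2 = 10^(−1.57) × 823×10^-6 = 2.215×10^-5 mol/kg
α₀ = 1/(1 + K1/[H⁺] + K1K2/[H⁺]²) = 1/(1 + 10^+2.04 + 10^+0.85) = 0.008494
DIC = [CO2*]/α₀ = 2.215×10^-5 / 0.008494 = 2.61 mmol/kg

DIC = 2.61 mmol/kg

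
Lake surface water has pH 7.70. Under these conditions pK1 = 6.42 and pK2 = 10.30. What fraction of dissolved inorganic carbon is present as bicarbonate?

α₁ = 1 / (1 + [H⁺]/K1 + K2/[H⁺]) = 1 / (1 + 10^-1.28 + 10^-2.60)
   = 1 / (1 + 0.052481 + 0.0025119) = 1/1.0550 = 0.9479

α₁ = 0.948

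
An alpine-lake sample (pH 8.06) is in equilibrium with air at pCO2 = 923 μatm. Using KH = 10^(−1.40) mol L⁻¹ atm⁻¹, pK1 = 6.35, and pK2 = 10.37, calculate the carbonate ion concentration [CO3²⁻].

[CO3²⁻] = 9.23 μmol/L

[CO2*] = KH · pCO2 = 10^(−1.40) × 923×10^-6 = 3.675×10^-5 mol/L
α₀ = 1/(1 + K1/[H⁺] + K1K2/[H⁺]²) = 1/(1 + 10^+1.71 + 10^-0.60) = 0.01903
DIC = [CO2*]/α₀ = 3.675×10^-5 / 0.01903 = 1.930 mmol/L
[CO3²⁻] = α₂·DIC; α₂ = 0.004781, so [CO3²⁻] = 0.004781 × 1.930 = 0.00923 mmol/L = 9.23 μmol/L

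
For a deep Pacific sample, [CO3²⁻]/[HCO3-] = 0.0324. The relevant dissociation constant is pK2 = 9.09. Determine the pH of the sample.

From K2 = [H⁺][CO3²⁻]/[HCO3-]:  pH = pK2 + log₁₀([CO3²⁻]/[HCO3-])
log₁₀(0.0324) = -1.489
pH = 9.09 + (-1.489) = 7.60

pH = 7.60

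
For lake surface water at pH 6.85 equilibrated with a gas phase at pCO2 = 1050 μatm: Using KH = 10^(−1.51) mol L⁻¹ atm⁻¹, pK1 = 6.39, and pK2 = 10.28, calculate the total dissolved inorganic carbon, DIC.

[CO2*] = KH · pCO2 = 10^(−1.51) × 1050×10^-6 = 3.245×10^-5 mol/L
α₀ = 1/(1 + K1/[H⁺] + K1K2/[H⁺]²) = 1/(1 + 10^+0.46 + 10^-2.97) = 0.2574
DIC = [CO2*]/α₀ = 3.245×10^-5 / 0.2574 = 0.126 mmol/L

DIC = 0.126 mmol/L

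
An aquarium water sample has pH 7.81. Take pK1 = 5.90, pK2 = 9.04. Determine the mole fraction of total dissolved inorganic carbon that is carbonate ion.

α₂ = 1 / (1 + [H⁺]/K2 + [H⁺]²/(K1K2)) = 1 / (1 + 10^+1.23 + 10^-0.68)
   = 1 / (1 + 16.982 + 0.20893) = 1/18.191 = 0.05497

α₂ = 0.0550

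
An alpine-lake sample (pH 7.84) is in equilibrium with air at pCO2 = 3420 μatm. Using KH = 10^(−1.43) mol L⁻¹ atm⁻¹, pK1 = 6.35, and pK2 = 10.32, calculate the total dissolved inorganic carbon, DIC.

[CO2*] = KH · pCO2 = 10^(−1.43) × 3420×10^-6 = 1.271×10^-4 mol/L
α₀ = 1/(1 + K1/[H⁺] + K1K2/[H⁺]²) = 1/(1 + 10^+1.49 + 10^-0.99) = 0.03124
DIC = [CO2*]/α₀ = 1.271×10^-4 / 0.03124 = 4.07 mmol/L

DIC = 4.07 mmol/L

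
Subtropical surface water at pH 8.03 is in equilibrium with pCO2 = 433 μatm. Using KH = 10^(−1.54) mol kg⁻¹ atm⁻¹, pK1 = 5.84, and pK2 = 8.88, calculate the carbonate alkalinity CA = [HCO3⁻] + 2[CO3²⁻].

CA = 2.48 mmol/kg

[CO2*] = KH · pCO2 = 10^(−1.54) × 433×10^-6 = 1.249×10^-5 mol/kg
α₀ = 1/(1 + K1/[H⁺] + K1K2/[H⁺]²) = 1/(1 + 10^+2.19 + 10^+1.34) = 0.005626
DIC = [CO2*]/α₀ = 1.249×10^-5 / 0.005626 = 2.220 mmol/kg
CA = (α₁ + 2α₂)·DIC = (0.8713 + 2×0.1231) × 2.220 = 2.48 mmol/kg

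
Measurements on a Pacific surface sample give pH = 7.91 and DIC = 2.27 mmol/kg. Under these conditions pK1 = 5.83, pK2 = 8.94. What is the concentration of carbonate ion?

[CO3²⁻] = 0.192 mmol/kg

α₂ = 1 / (1 + [H⁺]/K2 + [H⁺]²/(K1K2)) = 1 / (1 + 10^+1.03 + 10^-1.05)
   = 1 / (1 + 10.715 + 0.089125) = 1/11.804 = 0.08471
[CO3²⁻] = α₂ × DIC = 0.08471 × 2.27 = 0.192 mmol/kg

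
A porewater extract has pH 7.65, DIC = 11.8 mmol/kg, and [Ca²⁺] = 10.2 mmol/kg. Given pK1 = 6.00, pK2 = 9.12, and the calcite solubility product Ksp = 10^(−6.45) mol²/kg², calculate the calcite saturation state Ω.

α₂ = 1 / (1 + [H⁺]/K2 + [H⁺]²/(K1K2)) = 1 / (1 + 10^+1.47 + 10^-0.18)
   = 1 / (1 + 29.512 + 0.66069) = 1/31.173 = 0.03208
[CO3²⁻] = α₂ × DIC = 0.03208 × 11.8 = 0.3785 mmol/kg
Ksp = 10^(−6.45) = 3.548×10^-7
Ω = [Ca²⁺][CO3²⁻]/Ksp = (10.2×10^-3)(3.785×10^-4) / 3.548×10^-7 = 10.9

Ω = 10.9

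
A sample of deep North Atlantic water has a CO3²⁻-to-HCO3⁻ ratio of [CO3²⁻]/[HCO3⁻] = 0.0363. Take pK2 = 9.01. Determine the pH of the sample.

pH = 7.57

From K2 = [H⁺][CO3²⁻]/[HCO3⁻]:  pH = pK2 + log₁₀([CO3²⁻]/[HCO3⁻])
log₁₀(0.0363) = -1.440
pH = 9.01 + (-1.440) = 7.57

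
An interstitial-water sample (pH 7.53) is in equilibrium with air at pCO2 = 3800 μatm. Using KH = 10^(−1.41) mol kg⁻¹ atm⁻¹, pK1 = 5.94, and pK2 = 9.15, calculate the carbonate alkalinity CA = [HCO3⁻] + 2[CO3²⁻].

CA = 6.03 mmol/kg

[CO2*] = KH · pCO2 = 10^(−1.41) × 3800×10^-6 = 1.478×10^-4 mol/kg
α₀ = 1/(1 + K1/[H⁺] + K1K2/[H⁺]²) = 1/(1 + 10^+1.59 + 10^-0.03) = 0.02449
DIC = [CO2*]/α₀ = 1.478×10^-4 / 0.02449 = 6.037 mmol/kg
CA = (α₁ + 2α₂)·DIC = (0.9527 + 2×0.02285) × 6.037 = 6.03 mmol/kg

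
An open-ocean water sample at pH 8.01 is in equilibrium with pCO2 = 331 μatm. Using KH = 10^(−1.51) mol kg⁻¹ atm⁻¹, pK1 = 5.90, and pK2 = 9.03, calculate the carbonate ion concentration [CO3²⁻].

[CO2*] = KH · pCO2 = 10^(−1.51) × 331×10^-6 = 1.023×10^-5 mol/kg
α₀ = 1/(1 + K1/[H⁺] + K1K2/[H⁺]²) = 1/(1 + 10^+2.11 + 10^+1.09) = 0.007036
DIC = [CO2*]/α₀ = 1.023×10^-5 / 0.007036 = 1.454 mmol/kg
[CO3²⁻] = α₂·DIC; α₂ = 0.08656, so [CO3²⁻] = 0.08656 × 1.454 = 0.126 mmol/kg

[CO3²⁻] = 0.126 mmol/kg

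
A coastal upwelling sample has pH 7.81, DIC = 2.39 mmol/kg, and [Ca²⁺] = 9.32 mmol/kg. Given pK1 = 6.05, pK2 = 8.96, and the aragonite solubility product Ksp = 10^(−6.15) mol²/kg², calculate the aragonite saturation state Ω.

α₂ = 1 / (1 + [H⁺]/K2 + [H⁺]²/(K1K2)) = 1 / (1 + 10^+1.15 + 10^-0.61)
   = 1 / (1 + 14.125 + 0.24547) = 1/15.371 = 0.06506
[CO3²⁻] = α₂ × DIC = 0.06506 × 2.39 = 0.1555 mmol/kg
Ksp = 10^(−6.15) = 7.079×10^-7
Ω = [Ca²⁺][CO3²⁻]/Ksp = (9.32×10^-3)(1.555×10^-4) / 7.079×10^-7 = 2.05

Ω = 2.05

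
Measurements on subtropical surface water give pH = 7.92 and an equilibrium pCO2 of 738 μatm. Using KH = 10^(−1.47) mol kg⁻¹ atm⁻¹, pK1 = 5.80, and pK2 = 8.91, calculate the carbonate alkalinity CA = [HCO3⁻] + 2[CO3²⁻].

CA = 3.97 mmol/kg

[CO2*] = KH · pCO2 = 10^(−1.47) × 738×10^-6 = 2.501×10^-5 mol/kg
α₀ = 1/(1 + K1/[H⁺] + K1K2/[H⁺]²) = 1/(1 + 10^+2.12 + 10^+1.13) = 0.006835
DIC = [CO2*]/α₀ = 2.501×10^-5 / 0.006835 = 3.659 mmol/kg
CA = (α₁ + 2α₂)·DIC = (0.9010 + 2×0.09220) × 3.659 = 3.97 mmol/kg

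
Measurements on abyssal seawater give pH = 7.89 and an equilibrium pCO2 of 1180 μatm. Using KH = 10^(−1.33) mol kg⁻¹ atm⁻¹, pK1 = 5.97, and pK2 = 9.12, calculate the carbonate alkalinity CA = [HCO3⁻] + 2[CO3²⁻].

CA = 5.13 mmol/kg

[CO2*] = KH · pCO2 = 10^(−1.33) × 1180×10^-6 = 5.519×10^-5 mol/kg
α₀ = 1/(1 + K1/[H⁺] + K1K2/[H⁺]²) = 1/(1 + 10^+1.92 + 10^+0.69) = 0.01123
DIC = [CO2*]/α₀ = 5.519×10^-5 / 0.01123 = 4.916 mmol/kg
CA = (α₁ + 2α₂)·DIC = (0.9338 + 2×0.05499) × 4.916 = 5.13 mmol/kg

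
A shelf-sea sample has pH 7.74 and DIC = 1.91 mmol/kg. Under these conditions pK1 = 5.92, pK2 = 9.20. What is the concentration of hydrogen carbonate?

[HCO3⁻] = 1.82 mmol/kg

α₁ = 1 / (1 + [H⁺]/K1 + K2/[H⁺]) = 1 / (1 + 10^-1.82 + 10^-1.46)
   = 1 / (1 + 0.015136 + 0.034674) = 1/1.0498 = 0.9526
[HCO3⁻] = α₁ × DIC = 0.9526 × 1.91 = 1.82 mmol/kg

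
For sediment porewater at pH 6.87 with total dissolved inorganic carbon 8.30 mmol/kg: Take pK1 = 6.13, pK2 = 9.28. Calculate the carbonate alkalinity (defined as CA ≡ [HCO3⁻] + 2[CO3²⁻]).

CA = 7.05 mmol/kg

CA = [HCO3⁻] + 2[CO3²⁻] = (α₁ + 2α₂)·DIC
At pH 6.87: [H⁺]/K1 = 10^-0.74 = 0.18197, K2/[H⁺] = 10^-2.41 = 0.0038905
α₁ = 1/(1 + 0.18197 + 0.0038905) = 1/1.1859 = 0.8433; α₂ = α₁·K2/[H⁺] = 0.003281
α₁ + 2α₂ = 0.8498
CA = 0.8498 × 8.30 = 7.05 mmol/kg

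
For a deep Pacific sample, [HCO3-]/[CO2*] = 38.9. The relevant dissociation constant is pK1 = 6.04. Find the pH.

From K1 = [H⁺][HCO3-]/[CO2*]:  pH = pK1 + log₁₀([HCO3-]/[CO2*])
log₁₀(38.9) = +1.590
pH = 6.04 + (+1.590) = 7.63

pH = 7.63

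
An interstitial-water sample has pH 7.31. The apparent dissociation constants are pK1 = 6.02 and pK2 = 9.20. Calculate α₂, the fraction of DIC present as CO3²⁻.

α₂ = 0.0121

α₂ = 1 / (1 + [H⁺]/K2 + [H⁺]²/(K1K2)) = 1 / (1 + 10^+1.89 + 10^+0.60)
   = 1 / (1 + 77.625 + 3.9811) = 1/82.606 = 0.01211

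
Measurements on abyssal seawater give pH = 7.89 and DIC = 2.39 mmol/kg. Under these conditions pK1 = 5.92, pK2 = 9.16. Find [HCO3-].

[HCO3⁻] = 2.25 mmol/kg

α₁ = 1 / (1 + [H⁺]/K1 + K2/[H⁺]) = 1 / (1 + 10^-1.97 + 10^-1.27)
   = 1 / (1 + 0.010715 + 0.053703) = 1/1.0644 = 0.9395
[HCO3⁻] = α₁ × DIC = 0.9395 × 2.39 = 2.25 mmol/kg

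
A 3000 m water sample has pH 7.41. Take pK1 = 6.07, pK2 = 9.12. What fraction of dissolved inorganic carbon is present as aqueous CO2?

α₀ = 1 / (1 + K1/[H⁺] + K1K2/[H⁺]²) = 1 / (1 + 10^+1.34 + 10^-0.37)
   = 1 / (1 + 21.878 + 0.42658) = 1/23.304 = 0.04291

α₀ = 0.0429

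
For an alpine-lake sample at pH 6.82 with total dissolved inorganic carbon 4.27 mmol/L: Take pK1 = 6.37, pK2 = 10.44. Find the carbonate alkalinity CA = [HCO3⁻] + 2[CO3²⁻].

CA = 3.15 mmol/L

CA = [HCO3⁻] + 2[CO3²⁻] = (α₁ + 2α₂)·DIC
At pH 6.82: [H⁺]/K1 = 10^-0.45 = 0.35481, K2/[H⁺] = 10^-3.62 = 0.00023988
α₁ = 1/(1 + 0.35481 + 0.00023988) = 1/1.3551 = 0.7380; α₂ = α₁·K2/[H⁺] = 0.0001770
α₁ + 2α₂ = 0.7383
CA = 0.7383 × 4.27 = 3.15 mmol/L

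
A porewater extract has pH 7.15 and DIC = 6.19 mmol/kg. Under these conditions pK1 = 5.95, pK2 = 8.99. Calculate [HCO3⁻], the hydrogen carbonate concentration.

α₁ = 1 / (1 + [H⁺]/K1 + K2/[H⁺]) = 1 / (1 + 10^-1.20 + 10^-1.84)
   = 1 / (1 + 0.063096 + 0.014454) = 1/1.0776 = 0.9280
[HCO3⁻] = α₁ × DIC = 0.9280 × 6.19 = 5.74 mmol/kg

[HCO3⁻] = 5.74 mmol/kg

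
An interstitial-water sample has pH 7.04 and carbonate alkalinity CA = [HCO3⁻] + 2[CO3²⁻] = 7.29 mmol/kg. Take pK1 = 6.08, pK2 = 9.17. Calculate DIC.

CA = [HCO3⁻] + 2[CO3²⁻] = (α₁ + 2α₂)·DIC
At pH 7.04: [H⁺]/K1 = 10^-0.96 = 0.10965, K2/[H⁺] = 10^-2.13 = 0.0074131
α₁ = 1/(1 + 0.10965 + 0.0074131) = 1/1.1171 = 0.8952; α₂ = α₁·K2/[H⁺] = 0.006636
α₁ + 2α₂ = 0.9085
DIC = CA / (α₁ + 2α₂) = 7.29 / 0.9085 = 8.02 mmol/kg

DIC = 8.02 mmol/kg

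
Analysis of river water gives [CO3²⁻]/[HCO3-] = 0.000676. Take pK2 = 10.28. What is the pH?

From K2 = [H⁺][CO3²⁻]/[HCO3-]:  pH = pK2 + log₁₀([CO3²⁻]/[HCO3-])
log₁₀(0.000676) = -3.170
pH = 10.28 + (-3.170) = 7.11

pH = 7.11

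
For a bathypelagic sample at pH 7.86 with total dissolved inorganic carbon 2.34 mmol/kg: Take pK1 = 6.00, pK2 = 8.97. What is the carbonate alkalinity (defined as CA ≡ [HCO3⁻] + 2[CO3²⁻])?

CA = 2.48 mmol/kg

CA = [HCO3⁻] + 2[CO3²⁻] = (α₁ + 2α₂)·DIC
At pH 7.86: [H⁺]/K1 = 10^-1.86 = 0.013804, K2/[H⁺] = 10^-1.11 = 0.077625
α₁ = 1/(1 + 0.013804 + 0.077625) = 1/1.0914 = 0.9162; α₂ = α₁·K2/[H⁺] = 0.07112
α₁ + 2α₂ = 1.0585
CA = 1.0585 × 2.34 = 2.48 mmol/kg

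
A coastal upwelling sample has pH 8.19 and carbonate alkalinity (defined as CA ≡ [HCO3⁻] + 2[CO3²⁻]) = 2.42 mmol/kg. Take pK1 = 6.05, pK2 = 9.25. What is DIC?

DIC = 2.26 mmol/kg

CA = [HCO3⁻] + 2[CO3²⁻] = (α₁ + 2α₂)·DIC
At pH 8.19: [H⁺]/K1 = 10^-2.14 = 0.0072444, K2/[H⁺] = 10^-1.06 = 0.087096
α₁ = 1/(1 + 0.0072444 + 0.087096) = 1/1.0943 = 0.9138; α₂ = α₁·K2/[H⁺] = 0.07959
α₁ + 2α₂ = 1.0730
DIC = CA / (α₁ + 2α₂) = 2.42 / 1.0730 = 2.26 mmol/kg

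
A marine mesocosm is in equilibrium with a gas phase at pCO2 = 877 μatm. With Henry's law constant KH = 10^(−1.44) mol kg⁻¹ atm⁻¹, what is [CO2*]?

KH = 10^(−1.44) = 3.631×10^-2 mol kg⁻¹ atm⁻¹
[CO2*] = KH · pCO2 = 3.631×10^-2 × 877×10^-6 atm = 3.18×10^-5 mol/kg

[CO2*] = 31.8 μmol/kg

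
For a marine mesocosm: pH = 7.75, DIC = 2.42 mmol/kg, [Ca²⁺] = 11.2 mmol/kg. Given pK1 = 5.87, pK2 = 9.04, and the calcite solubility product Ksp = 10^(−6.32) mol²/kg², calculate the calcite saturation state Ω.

Ω = 2.73

α₂ = 1 / (1 + [H⁺]/K2 + [H⁺]²/(K1K2)) = 1 / (1 + 10^+1.29 + 10^-0.59)
   = 1 / (1 + 19.498 + 0.25704) = 1/20.755 = 0.04818
[CO3²⁻] = α₂ × DIC = 0.04818 × 2.42 = 0.1166 mmol/kg
Ksp = 10^(−6.32) = 4.786×10^-7
Ω = [Ca²⁺][CO3²⁻]/Ksp = (11.2×10^-3)(1.166×10^-4) / 4.786×10^-7 = 2.73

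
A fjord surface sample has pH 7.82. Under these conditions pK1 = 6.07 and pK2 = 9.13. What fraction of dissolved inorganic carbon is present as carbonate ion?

α₂ = 0.0459

α₂ = 1 / (1 + [H⁺]/K2 + [H⁺]²/(K1K2)) = 1 / (1 + 10^+1.31 + 10^-0.44)
   = 1 / (1 + 20.417 + 0.36308) = 1/21.780 = 0.04591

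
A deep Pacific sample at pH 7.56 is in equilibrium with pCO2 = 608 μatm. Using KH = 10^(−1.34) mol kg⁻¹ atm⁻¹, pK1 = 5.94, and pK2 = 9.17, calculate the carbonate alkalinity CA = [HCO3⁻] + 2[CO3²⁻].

CA = 1.22 mmol/kg

[CO2*] = KH · pCO2 = 10^(−1.34) × 608×10^-6 = 2.779×10^-5 mol/kg
α₀ = 1/(1 + K1/[H⁺] + K1K2/[H⁺]²) = 1/(1 + 10^+1.62 + 10^+0.01) = 0.02288
DIC = [CO2*]/α₀ = 2.779×10^-5 / 0.02288 = 1.215 mmol/kg
CA = (α₁ + 2α₂)·DIC = (0.9537 + 2×0.02341) × 1.215 = 1.22 mmol/kg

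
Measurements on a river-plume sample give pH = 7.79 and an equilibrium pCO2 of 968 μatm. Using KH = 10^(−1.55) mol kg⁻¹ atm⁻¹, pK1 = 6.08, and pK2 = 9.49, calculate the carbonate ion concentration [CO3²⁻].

[CO2*] = KH · pCO2 = 10^(−1.55) × 968×10^-6 = 2.728×10^-5 mol/kg
α₀ = 1/(1 + K1/[H⁺] + K1K2/[H⁺]²) = 1/(1 + 10^+1.71 + 10^+0.01) = 0.01876
DIC = [CO2*]/α₀ = 2.728×10^-5 / 0.01876 = 1.454 mmol/kg
[CO3²⁻] = α₂·DIC; α₂ = 0.01920, so [CO3²⁻] = 0.01920 × 1.454 = 0.0279 mmol/kg

[CO3²⁻] = 0.0279 mmol/kg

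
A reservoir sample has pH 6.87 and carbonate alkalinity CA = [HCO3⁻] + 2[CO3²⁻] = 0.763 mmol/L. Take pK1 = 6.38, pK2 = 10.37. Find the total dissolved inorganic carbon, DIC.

CA = [HCO3⁻] + 2[CO3²⁻] = (α₁ + 2α₂)·DIC
At pH 6.87: [H⁺]/K1 = 10^-0.49 = 0.32359, K2/[H⁺] = 10^-3.50 = 0.00031623
α₁ = 1/(1 + 0.32359 + 0.00031623) = 1/1.3239 = 0.7553; α₂ = α₁·K2/[H⁺] = 0.0002389
α₁ + 2α₂ = 0.7558
DIC = CA / (α₁ + 2α₂) = 0.763 / 0.7558 = 1.01 mmol/L

DIC = 1.01 mmol/L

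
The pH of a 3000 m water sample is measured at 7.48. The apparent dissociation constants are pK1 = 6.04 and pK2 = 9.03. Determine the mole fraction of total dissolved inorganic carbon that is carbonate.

α₂ = 0.0265

α₂ = 1 / (1 + [H⁺]/K2 + [H⁺]²/(K1K2)) = 1 / (1 + 10^+1.55 + 10^+0.11)
   = 1 / (1 + 35.481 + 1.2882) = 1/37.770 = 0.02648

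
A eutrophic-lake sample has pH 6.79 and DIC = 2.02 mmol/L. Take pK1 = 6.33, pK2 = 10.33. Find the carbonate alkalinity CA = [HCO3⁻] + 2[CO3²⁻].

CA = [HCO3⁻] + 2[CO3²⁻] = (α₁ + 2α₂)·DIC
At pH 6.79: [H⁺]/K1 = 10^-0.46 = 0.34674, K2/[H⁺] = 10^-3.54 = 0.00028840
α₁ = 1/(1 + 0.34674 + 0.00028840) = 1/1.3470 = 0.7424; α₂ = α₁·K2/[H⁺] = 0.0002141
α₁ + 2α₂ = 0.7428
CA = 0.7428 × 2.02 = 1.50 mmol/L

CA = 1.50 mmol/L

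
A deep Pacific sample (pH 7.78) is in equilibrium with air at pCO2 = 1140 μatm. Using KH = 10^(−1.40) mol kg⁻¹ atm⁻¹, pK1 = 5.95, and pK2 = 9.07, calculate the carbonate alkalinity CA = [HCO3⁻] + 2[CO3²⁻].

CA = 3.38 mmol/kg

[CO2*] = KH · pCO2 = 10^(−1.40) × 1140×10^-6 = 4.538×10^-5 mol/kg
α₀ = 1/(1 + K1/[H⁺] + K1K2/[H⁺]²) = 1/(1 + 10^+1.83 + 10^+0.54) = 0.01387
DIC = [CO2*]/α₀ = 4.538×10^-5 / 0.01387 = 3.271 mmol/kg
CA = (α₁ + 2α₂)·DIC = (0.9380 + 2×0.04811) × 3.271 = 3.38 mmol/kg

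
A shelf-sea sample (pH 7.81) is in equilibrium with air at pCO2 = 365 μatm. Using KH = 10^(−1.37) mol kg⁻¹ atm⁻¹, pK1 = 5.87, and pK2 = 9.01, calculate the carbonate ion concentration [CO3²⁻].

[CO3²⁻] = 0.0856 mmol/kg

[CO2*] = KH · pCO2 = 10^(−1.37) × 365×10^-6 = 1.557×10^-5 mol/kg
α₀ = 1/(1 + K1/[H⁺] + K1K2/[H⁺]²) = 1/(1 + 10^+1.94 + 10^+0.74) = 0.01068
DIC = [CO2*]/α₀ = 1.557×10^-5 / 0.01068 = 1.457 mmol/kg
[CO3²⁻] = α₂·DIC; α₂ = 0.05872, so [CO3²⁻] = 0.05872 × 1.457 = 0.0856 mmol/kg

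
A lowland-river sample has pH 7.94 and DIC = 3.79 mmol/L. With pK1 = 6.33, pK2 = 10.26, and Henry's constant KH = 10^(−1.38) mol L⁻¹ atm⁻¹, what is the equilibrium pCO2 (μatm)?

α₀ = 1 / (1 + K1/[H⁺] + K1K2/[H⁺]²) = 1 / (1 + 10^+1.61 + 10^-0.71)
   = 1 / (1 + 40.738 + 0.19498) = 1/41.933 = 0.02385
[CO2*] = α₀ × DIC = 0.02385 × 3.79 = 0.09038 mmol/L
pCO2 = [CO2*]/KH = 9.038×10^-5 / 4.169×10^-2 = 2170 μatm

pCO2 = 2170 μatm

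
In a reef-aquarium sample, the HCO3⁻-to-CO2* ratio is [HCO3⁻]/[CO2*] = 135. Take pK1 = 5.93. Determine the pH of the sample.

From K1 = [H⁺][HCO3⁻]/[CO2*]:  pH = pK1 + log₁₀([HCO3⁻]/[CO2*])
log₁₀(135) = +2.130
pH = 5.93 + (+2.130) = 8.06

pH = 8.06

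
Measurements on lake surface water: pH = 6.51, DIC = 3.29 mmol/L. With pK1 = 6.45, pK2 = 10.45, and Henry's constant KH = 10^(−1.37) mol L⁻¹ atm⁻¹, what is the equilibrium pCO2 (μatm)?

pCO2 = 3.59×10^4 μatm

α₀ = 1 / (1 + K1/[H⁺] + K1K2/[H⁺]²) = 1 / (1 + 10^+0.06 + 10^-3.88)
   = 1 / (1 + 1.1482 + 0.00013183) = 1/2.1483 = 0.4655
[CO2*] = α₀ × DIC = 0.4655 × 3.29 = 1.531 mmol/L
pCO2 = [CO2*]/KH = 1.531×10^-3 / 4.266×10^-2 = 3.59×10^4 μatm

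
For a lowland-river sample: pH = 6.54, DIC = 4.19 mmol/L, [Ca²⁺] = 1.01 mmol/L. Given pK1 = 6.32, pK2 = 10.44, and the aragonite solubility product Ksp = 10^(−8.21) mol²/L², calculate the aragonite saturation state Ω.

α₂ = 1 / (1 + [H⁺]/K2 + [H⁺]²/(K1K2)) = 1 / (1 + 10^+3.90 + 10^+3.68)
   = 1 / (1 + 7943.3 + 4786.3) = 1/1.2731×10^4 = 7.855×10^-5
[CO3²⁻] = α₂ × DIC = 7.855×10^-5 × 4.19 = 0.0003291 mmol/L = 0.3291 μmol/L
Ksp = 10^(−8.21) = 6.166×10^-9
Ω = [Ca²⁺][CO3²⁻]/Ksp = (1.01×10^-3)(3.291×10^-7) / 6.166×10^-9 = 0.0539

Ω = 0.0539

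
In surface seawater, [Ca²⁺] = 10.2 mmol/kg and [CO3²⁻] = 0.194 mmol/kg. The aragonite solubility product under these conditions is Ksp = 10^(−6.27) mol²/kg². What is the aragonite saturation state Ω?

Ksp = 10^(−6.27) = 5.370×10^-7
Ω = [Ca²⁺][CO3²⁻]/Ksp = (10.2×10^-3)(0.194×10^-3) / 5.370×10^-7 = 3.68

Ω = 3.68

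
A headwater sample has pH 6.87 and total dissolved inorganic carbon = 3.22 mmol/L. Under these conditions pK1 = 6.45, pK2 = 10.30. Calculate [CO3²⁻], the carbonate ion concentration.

[CO3²⁻] = 0.867 μmol/L

α₂ = 1 / (1 + [H⁺]/K2 + [H⁺]²/(K1K2)) = 1 / (1 + 10^+3.43 + 10^+3.01)
   = 1 / (1 + 2691.5 + 1023.3) = 1/3715.8 = 0.0002691
[CO3²⁻] = α₂ × DIC = 0.0002691 × 3.22 = 0.000867 mmol/L = 0.867 μmol/L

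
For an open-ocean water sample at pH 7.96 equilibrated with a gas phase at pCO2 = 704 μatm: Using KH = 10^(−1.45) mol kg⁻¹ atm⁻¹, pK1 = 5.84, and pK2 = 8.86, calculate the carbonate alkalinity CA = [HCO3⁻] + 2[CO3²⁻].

CA = 4.12 mmol/kg

[CO2*] = KH · pCO2 = 10^(−1.45) × 704×10^-6 = 2.498×10^-5 mol/kg
α₀ = 1/(1 + K1/[H⁺] + K1K2/[H⁺]²) = 1/(1 + 10^+2.12 + 10^+1.22) = 0.006692
DIC = [CO2*]/α₀ = 2.498×10^-5 / 0.006692 = 3.732 mmol/kg
CA = (α₁ + 2α₂)·DIC = (0.8822 + 2×0.1111) × 3.732 = 4.12 mmol/kg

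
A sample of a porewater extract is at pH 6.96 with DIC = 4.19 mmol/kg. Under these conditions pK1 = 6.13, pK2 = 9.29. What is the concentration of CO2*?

[CO2*] = 0.538 mmol/kg

α₀ = 1 / (1 + K1/[H⁺] + K1K2/[H⁺]²) = 1 / (1 + 10^+0.83 + 10^-1.50)
   = 1 / (1 + 6.7608 + 0.031623) = 1/7.7925 = 0.1283
[CO2*] = α₀ × DIC = 0.1283 × 4.19 = 0.538 mmol/kg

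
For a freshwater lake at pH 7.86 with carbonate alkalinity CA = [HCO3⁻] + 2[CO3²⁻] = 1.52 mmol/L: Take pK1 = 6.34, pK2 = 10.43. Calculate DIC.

CA = [HCO3⁻] + 2[CO3²⁻] = (α₁ + 2α₂)·DIC
At pH 7.86: [H⁺]/K1 = 10^-1.52 = 0.030200, K2/[H⁺] = 10^-2.57 = 0.0026915
α₁ = 1/(1 + 0.030200 + 0.0026915) = 1/1.0329 = 0.9682; α₂ = α₁·K2/[H⁺] = 0.002606
α₁ + 2α₂ = 0.9734
DIC = CA / (α₁ + 2α₂) = 1.52 / 0.9734 = 1.56 mmol/L

DIC = 1.56 mmol/L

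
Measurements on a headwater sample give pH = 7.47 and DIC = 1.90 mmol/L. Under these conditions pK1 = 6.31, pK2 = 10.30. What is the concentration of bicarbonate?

[HCO3⁻] = 1.77 mmol/L

α₁ = 1 / (1 + [H⁺]/K1 + K2/[H⁺]) = 1 / (1 + 10^-1.16 + 10^-2.83)
   = 1 / (1 + 0.069183 + 0.0014791) = 1/1.0707 = 0.9340
[HCO3⁻] = α₁ × DIC = 0.9340 × 1.90 = 1.77 mmol/L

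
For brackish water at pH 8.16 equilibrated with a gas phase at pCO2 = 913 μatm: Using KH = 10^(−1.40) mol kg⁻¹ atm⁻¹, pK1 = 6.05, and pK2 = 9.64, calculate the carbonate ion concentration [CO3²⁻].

[CO3²⁻] = 0.155 mmol/kg

[CO2*] = KH · pCO2 = 10^(−1.40) × 913×10^-6 = 3.635×10^-5 mol/kg
α₀ = 1/(1 + K1/[H⁺] + K1K2/[H⁺]²) = 1/(1 + 10^+2.11 + 10^+0.63) = 0.007458
DIC = [CO2*]/α₀ = 3.635×10^-5 / 0.007458 = 4.874 mmol/kg
[CO3²⁻] = α₂·DIC; α₂ = 0.03181, so [CO3²⁻] = 0.03181 × 4.874 = 0.155 mmol/kg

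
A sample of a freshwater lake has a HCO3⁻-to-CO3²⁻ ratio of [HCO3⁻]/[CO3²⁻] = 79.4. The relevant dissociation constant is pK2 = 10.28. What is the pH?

pH = 8.38

From K2 = [H⁺][CO3²⁻]/[HCO3⁻]:  pH = pK2 − log₁₀([HCO3⁻]/[CO3²⁻])
log₁₀(79.4) = +1.900
pH = 10.28 − (+1.900) = 8.38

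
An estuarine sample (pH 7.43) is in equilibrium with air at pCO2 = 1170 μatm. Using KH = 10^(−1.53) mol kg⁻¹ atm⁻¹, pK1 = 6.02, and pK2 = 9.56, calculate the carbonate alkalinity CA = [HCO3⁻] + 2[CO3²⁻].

CA = 0.901 mmol/kg

[CO2*] = KH · pCO2 = 10^(−1.53) × 1170×10^-6 = 3.453×10^-5 mol/kg
α₀ = 1/(1 + K1/[H⁺] + K1K2/[H⁺]²) = 1/(1 + 10^+1.41 + 10^-0.72) = 0.03718
DIC = [CO2*]/α₀ = 3.453×10^-5 / 0.03718 = 0.9286 mmol/kg
CA = (α₁ + 2α₂)·DIC = (0.9557 + 2×0.007085) × 0.9286 = 0.901 mmol/kg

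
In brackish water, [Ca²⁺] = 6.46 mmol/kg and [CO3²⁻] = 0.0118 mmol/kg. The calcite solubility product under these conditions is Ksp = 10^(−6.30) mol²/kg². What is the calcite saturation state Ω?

Ksp = 10^(−6.30) = 5.012×10^-7
Ω = [Ca²⁺][CO3²⁻]/Ksp = (6.46×10^-3)(0.0118×10^-3) / 5.012×10^-7 = 0.152

Ω = 0.152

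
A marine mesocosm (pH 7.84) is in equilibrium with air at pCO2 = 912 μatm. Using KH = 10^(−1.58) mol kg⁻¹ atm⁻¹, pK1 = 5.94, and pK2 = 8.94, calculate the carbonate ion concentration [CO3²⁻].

[CO3²⁻] = 0.151 mmol/kg

[CO2*] = KH · pCO2 = 10^(−1.58) × 912×10^-6 = 2.399×10^-5 mol/kg
α₀ = 1/(1 + K1/[H⁺] + K1K2/[H⁺]²) = 1/(1 + 10^+1.90 + 10^+0.80) = 0.01153
DIC = [CO2*]/α₀ = 2.399×10^-5 / 0.01153 = 2.081 mmol/kg
[CO3²⁻] = α₂·DIC; α₂ = 0.07274, so [CO3²⁻] = 0.07274 × 2.081 = 0.151 mmol/kg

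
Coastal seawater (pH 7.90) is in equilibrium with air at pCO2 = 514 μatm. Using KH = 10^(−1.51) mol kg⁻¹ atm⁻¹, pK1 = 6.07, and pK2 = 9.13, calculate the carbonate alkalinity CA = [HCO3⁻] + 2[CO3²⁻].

CA = 1.20 mmol/kg

[CO2*] = KH · pCO2 = 10^(−1.51) × 514×10^-6 = 1.588×10^-5 mol/kg
α₀ = 1/(1 + K1/[H⁺] + K1K2/[H⁺]²) = 1/(1 + 10^+1.83 + 10^+0.60) = 0.01378
DIC = [CO2*]/α₀ = 1.588×10^-5 / 0.01378 = 1.153 mmol/kg
CA = (α₁ + 2α₂)·DIC = (0.9314 + 2×0.05484) × 1.153 = 1.20 mmol/kg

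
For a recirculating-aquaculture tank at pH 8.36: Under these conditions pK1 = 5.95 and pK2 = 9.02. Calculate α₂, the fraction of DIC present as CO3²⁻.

α₂ = 1 / (1 + [H⁺]/K2 + [H⁺]²/(K1K2)) = 1 / (1 + 10^+0.66 + 10^-1.75)
   = 1 / (1 + 4.5709 + 0.017783) = 1/5.5887 = 0.1789

α₂ = 0.179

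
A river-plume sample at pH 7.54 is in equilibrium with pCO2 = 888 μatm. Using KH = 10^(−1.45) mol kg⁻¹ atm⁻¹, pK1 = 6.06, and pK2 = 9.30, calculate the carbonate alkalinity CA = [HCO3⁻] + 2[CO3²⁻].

CA = 0.985 mmol/kg

[CO2*] = KH · pCO2 = 10^(−1.45) × 888×10^-6 = 3.151×10^-5 mol/kg
α₀ = 1/(1 + K1/[H⁺] + K1K2/[H⁺]²) = 1/(1 + 10^+1.48 + 10^-0.28) = 0.03152
DIC = [CO2*]/α₀ = 3.151×10^-5 / 0.03152 = 0.9996 mmol/kg
CA = (α₁ + 2α₂)·DIC = (0.9519 + 2×0.01654) × 0.9996 = 0.985 mmol/kg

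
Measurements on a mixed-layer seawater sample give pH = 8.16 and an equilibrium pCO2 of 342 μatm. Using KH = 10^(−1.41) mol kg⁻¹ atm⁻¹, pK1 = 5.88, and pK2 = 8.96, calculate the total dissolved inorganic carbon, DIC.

[CO2*] = KH · pCO2 = 10^(−1.41) × 342×10^-6 = 1.331×10^-5 mol/kg
α₀ = 1/(1 + K1/[H⁺] + K1K2/[H⁺]²) = 1/(1 + 10^+2.28 + 10^+1.48) = 0.004510
DIC = [CO2*]/α₀ = 1.331×10^-5 / 0.004510 = 2.95 mmol/kg

DIC = 2.95 mmol/kg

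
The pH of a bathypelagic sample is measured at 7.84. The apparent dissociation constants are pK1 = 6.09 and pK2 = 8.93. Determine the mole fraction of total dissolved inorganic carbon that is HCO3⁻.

α₁ = 0.910

α₁ = 1 / (1 + [H⁺]/K1 + K2/[H⁺]) = 1 / (1 + 10^-1.75 + 10^-1.09)
   = 1 / (1 + 0.017783 + 0.081283) = 1/1.0991 = 0.9099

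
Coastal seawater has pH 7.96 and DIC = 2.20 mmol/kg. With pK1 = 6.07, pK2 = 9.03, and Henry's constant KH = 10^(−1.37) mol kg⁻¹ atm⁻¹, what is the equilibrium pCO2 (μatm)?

α₀ = 1 / (1 + K1/[H⁺] + K1K2/[H⁺]²) = 1 / (1 + 10^+1.89 + 10^+0.82)
   = 1 / (1 + 77.625 + 6.6069) = 1/85.232 = 0.01173
[CO2*] = α₀ × DIC = 0.01173 × 2.20 = 0.02581 mmol/kg
pCO2 = [CO2*]/KH = 2.581×10^-5 / 4.266×10^-2 = 605 μatm

pCO2 = 605 μatm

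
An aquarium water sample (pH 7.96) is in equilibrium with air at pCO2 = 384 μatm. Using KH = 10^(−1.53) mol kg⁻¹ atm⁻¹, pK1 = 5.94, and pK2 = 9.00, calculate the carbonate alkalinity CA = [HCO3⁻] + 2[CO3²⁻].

[CO2*] = KH · pCO2 = 10^(−1.53) × 384×10^-6 = 1.133×10^-5 mol/kg
α₀ = 1/(1 + K1/[H⁺] + K1K2/[H⁺]²) = 1/(1 + 10^+2.02 + 10^+0.98) = 0.008676
DIC = [CO2*]/α₀ = 1.133×10^-5 / 0.008676 = 1.306 mmol/kg
CA = (α₁ + 2α₂)·DIC = (0.9085 + 2×0.08285) × 1.306 = 1.40 mmol/kg

CA = 1.40 mmol/kg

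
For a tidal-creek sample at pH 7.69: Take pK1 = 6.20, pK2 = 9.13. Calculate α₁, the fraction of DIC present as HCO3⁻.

α₁ = 0.936

α₁ = 1 / (1 + [H⁺]/K1 + K2/[H⁺]) = 1 / (1 + 10^-1.49 + 10^-1.44)
   = 1 / (1 + 0.032359 + 0.036308) = 1/1.0687 = 0.9357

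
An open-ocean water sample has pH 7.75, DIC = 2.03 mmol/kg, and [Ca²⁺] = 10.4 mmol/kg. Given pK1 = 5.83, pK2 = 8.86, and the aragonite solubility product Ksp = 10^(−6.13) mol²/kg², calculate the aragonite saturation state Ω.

Ω = 2.03

α₂ = 1 / (1 + [H⁺]/K2 + [H⁺]²/(K1K2)) = 1 / (1 + 10^+1.11 + 10^-0.81)
   = 1 / (1 + 12.882 + 0.15488) = 1/14.037 = 0.07124
[CO3²⁻] = α₂ × DIC = 0.07124 × 2.03 = 0.1446 mmol/kg
Ksp = 10^(−6.13) = 7.413×10^-7
Ω = [Ca²⁺][CO3²⁻]/Ksp = (10.4×10^-3)(1.446×10^-4) / 7.413×10^-7 = 2.03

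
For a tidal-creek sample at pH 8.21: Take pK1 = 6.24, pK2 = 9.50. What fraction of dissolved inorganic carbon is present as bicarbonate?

α₁ = 1 / (1 + [H⁺]/K1 + K2/[H⁺]) = 1 / (1 + 10^-1.97 + 10^-1.29)
   = 1 / (1 + 0.010715 + 0.051286) = 1/1.0620 = 0.9416

α₁ = 0.942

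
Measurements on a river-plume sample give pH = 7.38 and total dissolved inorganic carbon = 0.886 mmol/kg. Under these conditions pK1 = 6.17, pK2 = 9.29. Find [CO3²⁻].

α₂ = 1 / (1 + [H⁺]/K2 + [H⁺]²/(K1K2)) = 1 / (1 + 10^+1.91 + 10^+0.70)
   = 1 / (1 + 81.283 + 5.0119) = 1/87.295 = 0.01146
[CO3²⁻] = α₂ × DIC = 0.01146 × 0.886 = 0.0101 mmol/kg = 10.1 μmol/kg

[CO3²⁻] = 10.1 μmol/kg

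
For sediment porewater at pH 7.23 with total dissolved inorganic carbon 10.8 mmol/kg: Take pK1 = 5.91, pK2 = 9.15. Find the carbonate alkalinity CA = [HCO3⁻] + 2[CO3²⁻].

CA = 10.4 mmol/kg

CA = [HCO3⁻] + 2[CO3²⁻] = (α₁ + 2α₂)·DIC
At pH 7.23: [H⁺]/K1 = 10^-1.32 = 0.047863, K2/[H⁺] = 10^-1.92 = 0.012023
α₁ = 1/(1 + 0.047863 + 0.012023) = 1/1.0599 = 0.9435; α₂ = α₁·K2/[H⁺] = 0.01134
α₁ + 2α₂ = 0.9662
CA = 0.9662 × 10.8 = 10.4 mmol/kg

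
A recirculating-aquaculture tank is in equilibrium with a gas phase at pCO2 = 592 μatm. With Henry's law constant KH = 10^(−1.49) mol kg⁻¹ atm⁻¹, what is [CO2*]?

[CO2*] = 19.2 μmol/kg

KH = 10^(−1.49) = 3.236×10^-2 mol kg⁻¹ atm⁻¹
[CO2*] = KH · pCO2 = 3.236×10^-2 × 592×10^-6 atm = 1.92×10^-5 mol/kg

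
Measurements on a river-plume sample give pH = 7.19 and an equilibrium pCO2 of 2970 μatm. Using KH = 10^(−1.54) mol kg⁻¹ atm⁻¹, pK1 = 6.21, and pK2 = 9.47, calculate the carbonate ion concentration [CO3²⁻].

[CO2*] = KH · pCO2 = 10^(−1.54) × 2970×10^-6 = 8.566×10^-5 mol/kg
α₀ = 1/(1 + K1/[H⁺] + K1K2/[H⁺]²) = 1/(1 + 10^+0.98 + 10^-1.30) = 0.09434
DIC = [CO2*]/α₀ = 8.566×10^-5 / 0.09434 = 0.9080 mmol/kg
[CO3²⁻] = α₂·DIC; α₂ = 0.004728, so [CO3²⁻] = 0.004728 × 0.9080 = 0.00429 mmol/kg = 4.29 μmol/kg

[CO3²⁻] = 4.29 μmol/kg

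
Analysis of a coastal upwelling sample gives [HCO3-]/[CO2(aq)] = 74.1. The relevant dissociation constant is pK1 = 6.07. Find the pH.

From K1 = [H⁺][HCO3-]/[CO2(aq)]:  pH = pK1 + log₁₀([HCO3-]/[CO2(aq)])
log₁₀(74.1) = +1.870
pH = 6.07 + (+1.870) = 7.94

pH = 7.94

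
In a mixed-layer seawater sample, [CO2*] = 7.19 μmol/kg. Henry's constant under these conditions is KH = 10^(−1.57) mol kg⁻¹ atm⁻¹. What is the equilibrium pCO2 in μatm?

KH = 10^(−1.57) = 2.692×10^-2 mol kg⁻¹ atm⁻¹
pCO2 = [CO2*]/KH = 7.19×10^-6 / 2.692×10^-2 = 2.67×10^-4 atm = 267 μatm

pCO2 = 267 μatm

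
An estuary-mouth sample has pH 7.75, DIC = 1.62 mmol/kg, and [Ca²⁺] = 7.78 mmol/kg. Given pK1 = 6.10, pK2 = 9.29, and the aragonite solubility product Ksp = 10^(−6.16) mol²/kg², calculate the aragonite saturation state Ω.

Ω = 0.500

α₂ = 1 / (1 + [H⁺]/K2 + [H⁺]²/(K1K2)) = 1 / (1 + 10^+1.54 + 10^-0.11)
   = 1 / (1 + 34.674 + 0.77625) = 1/36.450 = 0.02743
[CO3²⁻] = α₂ × DIC = 0.02743 × 1.62 = 0.04444 mmol/kg
Ksp = 10^(−6.16) = 6.918×10^-7
Ω = [Ca²⁺][CO3²⁻]/Ksp = (7.78×10^-3)(4.444×10^-5) / 6.918×10^-7 = 0.500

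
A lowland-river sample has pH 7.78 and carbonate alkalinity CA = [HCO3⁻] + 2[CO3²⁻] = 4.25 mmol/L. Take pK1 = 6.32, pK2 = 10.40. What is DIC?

CA = [HCO3⁻] + 2[CO3²⁻] = (α₁ + 2α₂)·DIC
At pH 7.78: [H⁺]/K1 = 10^-1.46 = 0.034674, K2/[H⁺] = 10^-2.62 = 0.0023988
α₁ = 1/(1 + 0.034674 + 0.0023988) = 1/1.0371 = 0.9643; α₂ = α₁·K2/[H⁺] = 0.002313
α₁ + 2α₂ = 0.9689
DIC = CA / (α₁ + 2α₂) = 4.25 / 0.9689 = 4.39 mmol/L

DIC = 4.39 mmol/L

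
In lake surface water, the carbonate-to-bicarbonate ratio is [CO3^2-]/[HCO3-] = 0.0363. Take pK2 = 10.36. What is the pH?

pH = 8.92

From K2 = [H⁺][CO3^2-]/[HCO3-]:  pH = pK2 + log₁₀([CO3^2-]/[HCO3-])
log₁₀(0.0363) = -1.440
pH = 10.36 + (-1.440) = 8.92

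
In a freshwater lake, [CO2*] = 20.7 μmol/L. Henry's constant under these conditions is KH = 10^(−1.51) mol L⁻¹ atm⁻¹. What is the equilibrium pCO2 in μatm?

pCO2 = 670 μatm

KH = 10^(−1.51) = 3.090×10^-2 mol L⁻¹ atm⁻¹
pCO2 = [CO2*]/KH = 20.7×10^-6 / 3.090×10^-2 = 6.70×10^-4 atm = 670 μatm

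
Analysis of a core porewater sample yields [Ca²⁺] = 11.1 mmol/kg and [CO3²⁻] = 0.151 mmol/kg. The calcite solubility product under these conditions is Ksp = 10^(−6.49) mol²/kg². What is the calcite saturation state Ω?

Ksp = 10^(−6.49) = 3.236×10^-7
Ω = [Ca²⁺][CO3²⁻]/Ksp = (11.1×10^-3)(0.151×10^-3) / 3.236×10^-7 = 5.18

Ω = 5.18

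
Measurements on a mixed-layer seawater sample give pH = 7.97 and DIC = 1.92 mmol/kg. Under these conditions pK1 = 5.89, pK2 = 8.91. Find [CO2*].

α₀ = 1 / (1 + K1/[H⁺] + K1K2/[H⁺]²) = 1 / (1 + 10^+2.08 + 10^+1.14)
   = 1 / (1 + 120.23 + 13.804) = 1/135.03 = 0.007406
[CO2*] = α₀ × DIC = 0.007406 × 1.92 = 0.0142 mmol/kg = 14.2 μmol/kg

[CO2*] = 14.2 μmol/kg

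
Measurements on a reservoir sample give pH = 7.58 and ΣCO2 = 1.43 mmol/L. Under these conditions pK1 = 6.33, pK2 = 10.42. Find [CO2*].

[CO2*] = 0.0760 mmol/L

α₀ = 1 / (1 + K1/[H⁺] + K1K2/[H⁺]²) = 1 / (1 + 10^+1.25 + 10^-1.59)
   = 1 / (1 + 17.783 + 0.025704) = 1/18.808 = 0.05317
[CO2*] = α₀ × DIC = 0.05317 × 1.43 = 0.0760 mmol/L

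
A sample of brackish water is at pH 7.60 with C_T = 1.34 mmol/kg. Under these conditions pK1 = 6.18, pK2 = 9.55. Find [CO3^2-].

[CO3²⁻] = 14.3 μmol/kg

α₂ = 1 / (1 + [H⁺]/K2 + [H⁺]²/(K1K2)) = 1 / (1 + 10^+1.95 + 10^+0.53)
   = 1 / (1 + 89.125 + 3.3884) = 1/93.514 = 0.01069
[CO3²⁻] = α₂ × DIC = 0.01069 × 1.34 = 0.0143 mmol/kg = 14.3 μmol/kg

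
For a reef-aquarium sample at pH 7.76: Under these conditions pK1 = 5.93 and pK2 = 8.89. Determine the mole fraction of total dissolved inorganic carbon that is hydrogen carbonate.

α₁ = 0.918

α₁ = 1 / (1 + [H⁺]/K1 + K2/[H⁺]) = 1 / (1 + 10^-1.83 + 10^-1.13)
   = 1 / (1 + 0.014791 + 0.074131) = 1/1.0889 = 0.9183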